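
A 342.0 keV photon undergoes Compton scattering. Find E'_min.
146.2442 keV (at θ = 180°)

The scattered photon has minimum energy when its wavelength is maximum, i.e., when the Compton shift Δλ = λ_C(1 − cos θ) is maximum. This occurs at θ = 180° (backscattering), giving Δλ_max = 2λ_C = 4.8526 pm.

Initial wavelength: λ₀ = hc/E₀ = 3.6253 pm
Maximum final wavelength: λ'_max = λ₀ + 2λ_C = 3.6253 + 4.8526 = 8.4779 pm
Minimum final energy: E'_min = hc/λ'_max = 146.2442 keV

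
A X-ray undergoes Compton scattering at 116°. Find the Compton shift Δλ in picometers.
3.4899 pm

Using the Compton scattering formula:
Δλ = λ_C(1 - cos θ)

where λ_C = h/(m_e·c) ≈ 2.4263 pm is the Compton wavelength of an electron.

For θ = 116°:
cos(116°) = -0.4384
1 - cos(116°) = 1.4384

Δλ = 2.4263 × 1.4384
Δλ = 3.4899 pm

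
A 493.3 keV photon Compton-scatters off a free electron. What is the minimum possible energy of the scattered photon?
168.3200 keV (at θ = 180°)

The scattered photon has minimum energy when its wavelength is maximum, i.e., when the Compton shift Δλ = λ_C(1 − cos θ) is maximum. This occurs at θ = 180° (backscattering), giving Δλ_max = 2λ_C = 4.8526 pm.

Initial wavelength: λ₀ = hc/E₀ = 2.5134 pm
Maximum final wavelength: λ'_max = λ₀ + 2λ_C = 2.5134 + 4.8526 = 7.3660 pm
Minimum final energy: E'_min = hc/λ'_max = 168.3200 keV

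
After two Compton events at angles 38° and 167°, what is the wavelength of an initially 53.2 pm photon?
58.5048 pm

Apply Compton shift twice:

First scattering at θ₁ = 38°:
Δλ₁ = λ_C(1 - cos(38°))
Δλ₁ = 2.4263 × 0.2120
Δλ₁ = 0.5144 pm

After first scattering:
λ₁ = 53.2 + 0.5144 = 53.7144 pm

Second scattering at θ₂ = 167°:
Δλ₂ = λ_C(1 - cos(167°))
Δλ₂ = 2.4263 × 1.9744
Δλ₂ = 4.7904 pm

Final wavelength:
λ₂ = 53.7144 + 4.7904 = 58.5048 pm

Total shift: Δλ_total = 0.5144 + 4.7904 = 5.3048 pm

(Intermediate values are shown rounded; full precision is carried through to the final answer.)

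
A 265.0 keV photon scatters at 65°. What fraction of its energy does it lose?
0.2304 (or 23.04%)

Calculate initial and final photon energies:

Initial: E₀ = 265.0 keV → λ₀ = 4.6786 pm
Compton shift: Δλ = 1.4009 pm
Final wavelength: λ' = 6.0796 pm
Final energy: E' = 203.9363 keV

Fractional energy loss:
(E₀ - E')/E₀ = (265.0000 - 203.9363)/265.0000
= 61.0637/265.0000
= 0.2304
= 23.04%

(Intermediate values are shown rounded; full precision is carried through to the final answer.)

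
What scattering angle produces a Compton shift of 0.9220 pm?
51.68°

From the Compton formula Δλ = λ_C(1 - cos θ), we can solve for θ:

cos θ = 1 - Δλ/λ_C

Given:
- Δλ = 0.9220 pm
- λ_C = h/(m_e·c) ≈ 2.42631024 pm

cos θ = 1 - 0.9220/2.42631024
cos θ = 1 - 0.380001
cos θ = 0.619999

θ = arccos(0.619999)
θ = 51.68°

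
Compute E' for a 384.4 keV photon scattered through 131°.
171.1659 keV

First convert energy to wavelength:
λ = hc/E, with hc ≈ 1239.842 keV·pm (i.e. 1239.842 eV·nm)

For E = 384.4 keV = 384400 eV:
λ = 1239.842 keV·pm / 384.4 keV
λ = 3.2254 pm

Calculate the Compton shift:
Δλ = λ_C(1 - cos(131°)) = 2.4263 × 1.6561
Δλ = 4.0181 pm

Final wavelength:
λ' = 3.2254 + 4.0181 = 7.2435 pm

Final energy:
E' = hc/λ' = 1239.842 / 7.2435 = 171.1659 keV

(Intermediate values are shown rounded; full precision is carried through to the final answer.)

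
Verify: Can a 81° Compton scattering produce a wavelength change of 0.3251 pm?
No, inconsistent

Calculate the expected shift for θ = 81°:

Δλ_expected = λ_C(1 - cos(81°))
Δλ_expected = 2.4263 × (1 - cos(81°))
Δλ_expected = 2.4263 × 0.8436
Δλ_expected = 2.0468 pm

Given shift: 0.3251 pm
Expected shift: 2.0468 pm
Difference: 1.7217 pm

The values do not match. The given shift corresponds to θ ≈ 30.0°, not 81°.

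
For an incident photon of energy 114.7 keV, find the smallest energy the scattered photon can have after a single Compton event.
79.1622 keV (at θ = 180°)

The scattered photon has minimum energy when its wavelength is maximum, i.e., when the Compton shift Δλ = λ_C(1 − cos θ) is maximum. This occurs at θ = 180° (backscattering), giving Δλ_max = 2λ_C = 4.8526 pm.

Initial wavelength: λ₀ = hc/E₀ = 10.8094 pm
Maximum final wavelength: λ'_max = λ₀ + 2λ_C = 10.8094 + 4.8526 = 15.6621 pm
Minimum final energy: E'_min = hc/λ'_max = 79.1622 keV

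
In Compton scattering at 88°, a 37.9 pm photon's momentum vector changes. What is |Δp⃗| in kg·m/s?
2.3594e-23 kg·m/s

Photon momentum magnitude is p = h/λ.

Initial momentum:
p₀ = h/λ = 6.6261e-34/3.7900e-11 = 1.7483e-23 kg·m/s

After scattering:
λ' = λ + Δλ = 37.9 + 2.3416 = 40.2416 pm
p' = h/λ' = 6.6261e-34/4.0242e-11 = 1.6466e-23 kg·m/s

Momentum is a vector; the scattered photon's direction makes angle θ = 88° with the incident direction. The magnitude of the vector change Δp⃗ = p⃗₀ − p⃗' is found from the law of cosines:
|Δp⃗|² = p₀² + p'² − 2p₀p'cos θ
|Δp⃗|² = (1.7483e-23)² + (1.6466e-23)² − 2·1.7483e-23·1.6466e-23·cos(88°)
|Δp⃗| = 2.3594e-23 kg·m/s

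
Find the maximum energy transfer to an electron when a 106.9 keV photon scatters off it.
31.5332 keV

Maximum energy transfer occurs at θ = 180° (backscattering).

Initial photon: E₀ = 106.9 keV → λ₀ = 11.5981 pm

Maximum Compton shift (at 180°):
Δλ_max = 2λ_C = 2 × 2.4263 = 4.8526 pm

Final wavelength:
λ' = 11.5981 + 4.8526 = 16.4508 pm

Minimum photon energy (maximum energy to electron):
E'_min = hc/λ' = 75.3668 keV

Maximum electron kinetic energy:
K_max = E₀ - E'_min = 106.9000 - 75.3668 = 31.5332 keV

(Intermediate values are shown rounded; full precision is carried through to the final answer.)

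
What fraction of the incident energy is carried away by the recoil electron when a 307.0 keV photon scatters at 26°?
0.0573 (or 5.73%)

Calculate initial and final photon energies:

Initial: E₀ = 307.0 keV → λ₀ = 4.0386 pm
Compton shift: Δλ = 0.2456 pm
Final wavelength: λ' = 4.2841 pm
Final energy: E' = 289.4034 keV

Fractional energy loss:
(E₀ - E')/E₀ = (307.0000 - 289.4034)/307.0000
= 17.5966/307.0000
= 0.0573
= 5.73%

(Intermediate values are shown rounded; full precision is carried through to the final answer.)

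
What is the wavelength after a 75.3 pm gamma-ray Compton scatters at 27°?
75.5645 pm

Using the Compton scattering formula:
λ' = λ + Δλ = λ + λ_C(1 - cos θ)

Given:
- Initial wavelength λ = 75.3 pm
- Scattering angle θ = 27°
- Compton wavelength λ_C ≈ 2.4263 pm

Calculate the shift:
Δλ = 2.4263 × (1 - cos(27°))
Δλ = 2.4263 × 0.1090
Δλ = 0.2645 pm

Final wavelength:
λ' = 75.3 + 0.2645 = 75.5645 pm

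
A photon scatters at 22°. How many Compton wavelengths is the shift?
0.0728 λ_C

The Compton shift formula is:
Δλ = λ_C(1 - cos θ)

Dividing both sides by λ_C:
Δλ/λ_C = 1 - cos θ

For θ = 22°:
Δλ/λ_C = 1 - cos(22°)
Δλ/λ_C = 1 - 0.9272
Δλ/λ_C = 0.0728

This means the shift is 0.0728 × λ_C = 0.1767 pm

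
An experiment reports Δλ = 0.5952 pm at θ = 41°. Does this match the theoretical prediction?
Yes, consistent

Calculate the expected shift for θ = 41°:

Δλ_expected = λ_C(1 - cos(41°))
Δλ_expected = 2.4263 × (1 - cos(41°))
Δλ_expected = 2.4263 × 0.2453
Δλ_expected = 0.5952 pm

Given shift: 0.5952 pm
Expected shift: 0.5952 pm
Difference: 0.0000 pm

The values match. This is consistent with Compton scattering at the stated angle.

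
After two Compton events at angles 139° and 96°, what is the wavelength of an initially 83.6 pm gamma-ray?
90.5374 pm

Apply Compton shift twice:

First scattering at θ₁ = 139°:
Δλ₁ = λ_C(1 - cos(139°))
Δλ₁ = 2.4263 × 1.7547
Δλ₁ = 4.2575 pm

After first scattering:
λ₁ = 83.6 + 4.2575 = 87.8575 pm

Second scattering at θ₂ = 96°:
Δλ₂ = λ_C(1 - cos(96°))
Δλ₂ = 2.4263 × 1.1045
Δλ₂ = 2.6799 pm

Final wavelength:
λ₂ = 87.8575 + 2.6799 = 90.5374 pm

Total shift: Δλ_total = 4.2575 + 2.6799 = 6.9374 pm

(Intermediate values are shown rounded; full precision is carried through to the final answer.)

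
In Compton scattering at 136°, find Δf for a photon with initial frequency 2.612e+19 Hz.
6.963e+18 Hz (decrease)

Convert frequency to wavelength (c = 299792458 m/s):
λ₀ = c/f₀ = 299792458/2.612e+19 = 1.1477506e-11 m = 11.4775 pm

Calculate Compton shift:
Δλ = λ_C(1 - cos(136°)) = 4.1717 pm

Final wavelength:
λ' = λ₀ + Δλ = 11.4775 + 4.1717 = 15.6492 pm

Final frequency:
f' = c/λ' = 299792458/1.5649158e-11 = 1.9157099e+19 Hz

Frequency shift (decrease):
Δf = f₀ - f' = 2.612e+19 - 1.9157099e+19 = 6.963e+18 Hz

(Intermediate values are shown rounded; full precision is carried through to the final answer.)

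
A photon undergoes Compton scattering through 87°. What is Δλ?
2.2993 pm

Using the Compton scattering formula:
Δλ = λ_C(1 - cos θ)

where λ_C = h/(m_e·c) ≈ 2.4263 pm is the Compton wavelength of an electron.

For θ = 87°:
cos(87°) = 0.0523
1 - cos(87°) = 0.9477

Δλ = 2.4263 × 0.9477
Δλ = 2.2993 pm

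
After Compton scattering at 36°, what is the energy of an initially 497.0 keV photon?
419.1437 keV

First convert energy to wavelength:
λ = hc/E, with hc ≈ 1239.842 keV·pm (i.e. 1239.842 eV·nm)

For E = 497.0 keV = 497000 eV:
λ = 1239.842 keV·pm / 497.0 keV
λ = 2.4947 pm

Calculate the Compton shift:
Δλ = λ_C(1 - cos(36°)) = 2.4263 × 0.1910
Δλ = 0.4634 pm

Final wavelength:
λ' = 2.4947 + 0.4634 = 2.9580 pm

Final energy:
E' = hc/λ' = 1239.842 / 2.9580 = 419.1437 keV

(Intermediate values are shown rounded; full precision is carried through to the final answer.)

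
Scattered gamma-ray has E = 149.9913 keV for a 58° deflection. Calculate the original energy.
173.9999 keV

Convert final energy to wavelength (hc ≈ 1239.842 keV·pm):
λ' = hc/E' = 1239.842 / 149.9913 = 8.2661 pm

Calculate the Compton shift:
Δλ = λ_C(1 - cos(58°))
Δλ = 2.4263 × (1 - cos(58°))
Δλ = 1.1406 pm

Initial wavelength:
λ = λ' - Δλ = 8.2661 - 1.1406 = 7.1255 pm

Initial energy:
E = hc/λ = 1239.842 / 7.1255 = 173.9999 keV

(Intermediate values are shown rounded; full precision is carried through to the final answer.)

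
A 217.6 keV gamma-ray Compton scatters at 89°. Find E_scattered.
153.4122 keV

First convert energy to wavelength:
λ = hc/E, with hc ≈ 1239.842 keV·pm (i.e. 1239.842 eV·nm)

For E = 217.6 keV = 217600 eV:
λ = 1239.842 keV·pm / 217.6 keV
λ = 5.6978 pm

Calculate the Compton shift:
Δλ = λ_C(1 - cos(89°)) = 2.4263 × 0.9825
Δλ = 2.3840 pm

Final wavelength:
λ' = 5.6978 + 2.3840 = 8.0818 pm

Final energy:
E' = hc/λ' = 1239.842 / 8.0818 = 153.4122 keV

(Intermediate values are shown rounded; full precision is carried through to the final answer.)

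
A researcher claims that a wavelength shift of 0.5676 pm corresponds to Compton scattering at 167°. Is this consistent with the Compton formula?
No, inconsistent

Calculate the expected shift for θ = 167°:

Δλ_expected = λ_C(1 - cos(167°))
Δλ_expected = 2.4263 × (1 - cos(167°))
Δλ_expected = 2.4263 × 1.9744
Δλ_expected = 4.7904 pm

Given shift: 0.5676 pm
Expected shift: 4.7904 pm
Difference: 4.2228 pm

The values do not match. The given shift corresponds to θ ≈ 40.0°, not 167°.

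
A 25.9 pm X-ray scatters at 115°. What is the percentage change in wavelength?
13.3271%

Calculate the Compton shift:
Δλ = λ_C(1 - cos(115°))
Δλ = 2.4263 × (1 - cos(115°))
Δλ = 2.4263 × 1.4226
Δλ = 3.4517 pm

Percentage change:
(Δλ/λ₀) × 100 = (3.4517/25.9) × 100
= 13.3271%

(Intermediate values are shown rounded; full precision is carried through to the final answer.)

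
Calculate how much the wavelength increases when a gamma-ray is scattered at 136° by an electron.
4.1717 pm

Using the Compton scattering formula:
Δλ = λ_C(1 - cos θ)

where λ_C = h/(m_e·c) ≈ 2.4263 pm is the Compton wavelength of an electron.

For θ = 136°:
cos(136°) = -0.7193
1 - cos(136°) = 1.7193

Δλ = 2.4263 × 1.7193
Δλ = 4.1717 pm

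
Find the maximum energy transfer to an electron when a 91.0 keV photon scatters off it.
23.8990 keV

Maximum energy transfer occurs at θ = 180° (backscattering).

Initial photon: E₀ = 91.0 keV → λ₀ = 13.6246 pm

Maximum Compton shift (at 180°):
Δλ_max = 2λ_C = 2 × 2.4263 = 4.8526 pm

Final wavelength:
λ' = 13.6246 + 4.8526 = 18.4773 pm

Minimum photon energy (maximum energy to electron):
E'_min = hc/λ' = 67.1010 keV

Maximum electron kinetic energy:
K_max = E₀ - E'_min = 91.0000 - 67.1010 = 23.8990 keV

(Intermediate values are shown rounded; full precision is carried through to the final answer.)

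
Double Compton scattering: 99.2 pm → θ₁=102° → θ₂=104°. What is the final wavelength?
105.1441 pm

Apply Compton shift twice:

First scattering at θ₁ = 102°:
Δλ₁ = λ_C(1 - cos(102°))
Δλ₁ = 2.4263 × 1.2079
Δλ₁ = 2.9308 pm

After first scattering:
λ₁ = 99.2 + 2.9308 = 102.1308 pm

Second scattering at θ₂ = 104°:
Δλ₂ = λ_C(1 - cos(104°))
Δλ₂ = 2.4263 × 1.2419
Δλ₂ = 3.0133 pm

Final wavelength:
λ₂ = 102.1308 + 3.0133 = 105.1441 pm

Total shift: Δλ_total = 2.9308 + 3.0133 = 5.9441 pm

(Intermediate values are shown rounded; full precision is carried through to the final answer.)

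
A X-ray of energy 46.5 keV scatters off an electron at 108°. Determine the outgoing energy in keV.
41.5506 keV

First convert energy to wavelength:
λ = hc/E, with hc ≈ 1239.842 keV·pm (i.e. 1239.842 eV·nm)

For E = 46.5 keV = 46500 eV:
λ = 1239.842 keV·pm / 46.5 keV
λ = 26.6633 pm

Calculate the Compton shift:
Δλ = λ_C(1 - cos(108°)) = 2.4263 × 1.3090
Δλ = 3.1761 pm

Final wavelength:
λ' = 26.6633 + 3.1761 = 29.8393 pm

Final energy:
E' = hc/λ' = 1239.842 / 29.8393 = 41.5506 keV

(Intermediate values are shown rounded; full precision is carried through to the final answer.)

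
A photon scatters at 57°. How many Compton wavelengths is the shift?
0.4554 λ_C

The Compton shift formula is:
Δλ = λ_C(1 - cos θ)

Dividing both sides by λ_C:
Δλ/λ_C = 1 - cos θ

For θ = 57°:
Δλ/λ_C = 1 - cos(57°)
Δλ/λ_C = 1 - 0.5446
Δλ/λ_C = 0.4554

This means the shift is 0.4554 × λ_C = 1.1048 pm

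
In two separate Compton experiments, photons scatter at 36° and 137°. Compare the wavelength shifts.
137° produces the larger shift by a factor of 9.065

Calculate both shifts using Δλ = λ_C(1 - cos θ):

For θ₁ = 36°:
Δλ₁ = 2.4263 × (1 - cos(36°))
Δλ₁ = 2.4263 × 0.1910
Δλ₁ = 0.4634 pm

For θ₂ = 137°:
Δλ₂ = 2.4263 × (1 - cos(137°))
Δλ₂ = 2.4263 × 1.7314
Δλ₂ = 4.2008 pm

The 137° angle produces the larger shift.
Ratio: 4.2008/0.4634 = 9.065

(Intermediate values are shown rounded; full precision is carried through to the final answer.)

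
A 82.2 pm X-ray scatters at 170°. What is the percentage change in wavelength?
5.8586%

Calculate the Compton shift:
Δλ = λ_C(1 - cos(170°))
Δλ = 2.4263 × (1 - cos(170°))
Δλ = 2.4263 × 1.9848
Δλ = 4.8158 pm

Percentage change:
(Δλ/λ₀) × 100 = (4.8158/82.2) × 100
= 5.8586%

(Intermediate values are shown rounded; full precision is carried through to the final answer.)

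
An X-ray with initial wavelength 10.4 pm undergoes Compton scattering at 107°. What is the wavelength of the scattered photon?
13.5357 pm

Using the Compton scattering formula:
λ' = λ + Δλ = λ + λ_C(1 - cos θ)

Given:
- Initial wavelength λ = 10.4 pm
- Scattering angle θ = 107°
- Compton wavelength λ_C ≈ 2.4263 pm

Calculate the shift:
Δλ = 2.4263 × (1 - cos(107°))
Δλ = 2.4263 × 1.2924
Δλ = 3.1357 pm

Final wavelength:
λ' = 10.4 + 3.1357 = 13.5357 pm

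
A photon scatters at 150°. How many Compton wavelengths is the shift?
1.8660 λ_C

The Compton shift formula is:
Δλ = λ_C(1 - cos θ)

Dividing both sides by λ_C:
Δλ/λ_C = 1 - cos θ

For θ = 150°:
Δλ/λ_C = 1 - cos(150°)
Δλ/λ_C = 1 - -0.8660
Δλ/λ_C = 1.8660

This means the shift is 1.8660 × λ_C = 4.5276 pm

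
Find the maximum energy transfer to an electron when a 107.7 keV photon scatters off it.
31.9364 keV

Maximum energy transfer occurs at θ = 180° (backscattering).

Initial photon: E₀ = 107.7 keV → λ₀ = 11.5120 pm

Maximum Compton shift (at 180°):
Δλ_max = 2λ_C = 2 × 2.4263 = 4.8526 pm

Final wavelength:
λ' = 11.5120 + 4.8526 = 16.3646 pm

Minimum photon energy (maximum energy to electron):
E'_min = hc/λ' = 75.7636 keV

Maximum electron kinetic energy:
K_max = E₀ - E'_min = 107.7000 - 75.7636 = 31.9364 keV

(Intermediate values are shown rounded; full precision is carried through to the final answer.)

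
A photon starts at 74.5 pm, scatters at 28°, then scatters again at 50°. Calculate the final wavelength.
75.6507 pm

Apply Compton shift twice:

First scattering at θ₁ = 28°:
Δλ₁ = λ_C(1 - cos(28°))
Δλ₁ = 2.4263 × 0.1171
Δλ₁ = 0.2840 pm

After first scattering:
λ₁ = 74.5 + 0.2840 = 74.7840 pm

Second scattering at θ₂ = 50°:
Δλ₂ = λ_C(1 - cos(50°))
Δλ₂ = 2.4263 × 0.3572
Δλ₂ = 0.8667 pm

Final wavelength:
λ₂ = 74.7840 + 0.8667 = 75.6507 pm

Total shift: Δλ_total = 0.2840 + 0.8667 = 1.1507 pm

(Intermediate values are shown rounded; full precision is carried through to the final answer.)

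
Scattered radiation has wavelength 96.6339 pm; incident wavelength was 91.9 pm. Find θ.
162.00°

First find the wavelength shift:
Δλ = λ' - λ = 96.6339 - 91.9 = 4.7339 pm

Using Δλ = λ_C(1 - cos θ), with λ_C = h/(m_e·c) ≈ 2.42631024 pm:
cos θ = 1 - Δλ/λ_C
cos θ = 1 - 4.7339/2.42631024
cos θ = -0.951070

θ = arccos(-0.951070)
θ = 162.00°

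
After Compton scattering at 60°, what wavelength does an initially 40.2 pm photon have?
41.4132 pm

Using the Compton formula: λ' = λ + λ_C(1 − cos θ)

For θ = 60°, cos θ = 1/2 (exact) = 0.5000, so:
1 − cos 60° = 1 − (1/2) = 0.5000

Δλ = λ_C × 0.5000 = 2.4263 × 0.5000 = 1.2132 pm

λ' = 40.2 + 1.2132 = 41.4132 pm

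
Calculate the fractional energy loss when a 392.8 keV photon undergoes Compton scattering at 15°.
0.0255 (or 2.55%)

Calculate initial and final photon energies:

Initial: E₀ = 392.8 keV → λ₀ = 3.1564 pm
Compton shift: Δλ = 0.0827 pm
Final wavelength: λ' = 3.2391 pm
Final energy: E' = 382.7742 keV

Fractional energy loss:
(E₀ - E')/E₀ = (392.8000 - 382.7742)/392.8000
= 10.0258/392.8000
= 0.0255
= 2.55%

(Intermediate values are shown rounded; full precision is carried through to the final answer.)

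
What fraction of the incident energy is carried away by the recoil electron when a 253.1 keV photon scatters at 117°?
0.4187 (or 41.87%)

Calculate initial and final photon energies:

Initial: E₀ = 253.1 keV → λ₀ = 4.8986 pm
Compton shift: Δλ = 3.5278 pm
Final wavelength: λ' = 8.4265 pm
Final energy: E' = 147.1368 keV

Fractional energy loss:
(E₀ - E')/E₀ = (253.1000 - 147.1368)/253.1000
= 105.9632/253.1000
= 0.4187
= 41.87%

(Intermediate values are shown rounded; full precision is carried through to the final answer.)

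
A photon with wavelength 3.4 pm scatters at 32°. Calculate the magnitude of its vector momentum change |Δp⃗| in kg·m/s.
1.0381e-22 kg·m/s

Photon momentum magnitude is p = h/λ.

Initial momentum:
p₀ = h/λ = 6.6261e-34/3.4000e-12 = 1.9488e-22 kg·m/s

After scattering:
λ' = λ + Δλ = 3.4 + 0.3687 = 3.7687 pm
p' = h/λ' = 6.6261e-34/3.7687e-12 = 1.7582e-22 kg·m/s

Momentum is a vector; the scattered photon's direction makes angle θ = 32° with the incident direction. The magnitude of the vector change Δp⃗ = p⃗₀ − p⃗' is found from the law of cosines:
|Δp⃗|² = p₀² + p'² − 2p₀p'cos θ
|Δp⃗|² = (1.9488e-22)² + (1.7582e-22)² − 2·1.9488e-22·1.7582e-22·cos(32°)
|Δp⃗| = 1.0381e-22 kg·m/s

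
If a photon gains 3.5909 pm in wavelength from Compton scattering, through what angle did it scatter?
118.68°

From the Compton formula Δλ = λ_C(1 - cos θ), we can solve for θ:

cos θ = 1 - Δλ/λ_C

Given:
- Δλ = 3.5909 pm
- λ_C = h/(m_e·c) ≈ 2.42631024 pm

cos θ = 1 - 3.5909/2.42631024
cos θ = 1 - 1.479984
cos θ = -0.479984

θ = arccos(-0.479984)
θ = 118.68°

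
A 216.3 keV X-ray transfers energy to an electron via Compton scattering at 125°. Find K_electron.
86.4741 keV

By energy conservation: K_e = E_initial - E_final

First find the scattered photon energy:
Initial wavelength: λ = hc/E = 5.7320 pm
Compton shift: Δλ = λ_C(1 - cos(125°)) = 3.8180 pm
Final wavelength: λ' = 5.7320 + 3.8180 = 9.5500 pm
Final photon energy: E' = hc/λ' = 129.8259 keV

Electron kinetic energy:
K_e = E - E' = 216.3000 - 129.8259 = 86.4741 keV

(Intermediate values are shown rounded; full precision is carried through to the final answer.)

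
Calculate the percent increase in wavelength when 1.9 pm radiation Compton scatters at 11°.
2.3462%

Calculate the Compton shift:
Δλ = λ_C(1 - cos(11°))
Δλ = 2.4263 × (1 - cos(11°))
Δλ = 2.4263 × 0.0184
Δλ = 0.0446 pm

Percentage change:
(Δλ/λ₀) × 100 = (0.0446/1.9) × 100
= 2.3462%

(Intermediate values are shown rounded; full precision is carried through to the final answer.)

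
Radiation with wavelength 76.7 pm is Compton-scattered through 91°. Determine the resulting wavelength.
79.1687 pm

Using the Compton scattering formula:
λ' = λ + Δλ = λ + λ_C(1 - cos θ)

Given:
- Initial wavelength λ = 76.7 pm
- Scattering angle θ = 91°
- Compton wavelength λ_C ≈ 2.4263 pm

Calculate the shift:
Δλ = 2.4263 × (1 - cos(91°))
Δλ = 2.4263 × 1.0175
Δλ = 2.4687 pm

Final wavelength:
λ' = 76.7 + 2.4687 = 79.1687 pm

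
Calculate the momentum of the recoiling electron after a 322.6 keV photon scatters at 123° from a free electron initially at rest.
2.3181e-22 kg·m/s

The electron is initially at rest, so by conservation of momentum:
p⃗_e = p⃗₀ − p⃗'  (incident photon momentum minus scattered photon momentum)

Photon momentum magnitudes (p = h/λ = E/c):
λ₀ = hc/E₀ = 3.8433 pm → p₀ = h/λ₀ = 1.7241e-22 kg·m/s
Δλ = λ_C(1 − cos 123°) = 3.7478 pm
λ' = 7.5911 pm → p' = h/λ' = 8.7288e-23 kg·m/s

The scattered photon makes angle θ = 123° with the incident direction, so by the law of cosines:
|p⃗_e|² = p₀² + p'² − 2p₀p'cos θ
|p⃗_e|² = (1.7241e-22)² + (8.7288e-23)² − 2·1.7241e-22·8.7288e-23·cos(123°)
|p⃗_e| = 2.3181e-22 kg·m/s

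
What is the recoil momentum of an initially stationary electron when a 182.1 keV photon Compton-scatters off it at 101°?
1.2914e-22 kg·m/s

The electron is initially at rest, so by conservation of momentum:
p⃗_e = p⃗₀ − p⃗'  (incident photon momentum minus scattered photon momentum)

Photon momentum magnitudes (p = h/λ = E/c):
λ₀ = hc/E₀ = 6.8086 pm → p₀ = h/λ₀ = 9.7319e-23 kg·m/s
Δλ = λ_C(1 − cos 101°) = 2.8893 pm
λ' = 9.6978 pm → p' = h/λ' = 6.8325e-23 kg·m/s

The scattered photon makes angle θ = 101° with the incident direction, so by the law of cosines:
|p⃗_e|² = p₀² + p'² − 2p₀p'cos θ
|p⃗_e|² = (9.7319e-23)² + (6.8325e-23)² − 2·9.7319e-23·6.8325e-23·cos(101°)
|p⃗_e| = 1.2914e-22 kg·m/s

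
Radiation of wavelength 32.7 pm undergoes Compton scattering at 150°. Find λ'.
37.2276 pm

Using the Compton formula: λ' = λ + λ_C(1 − cos θ)

For θ = 150°, cos θ = -√3/2 (exact) ≈ -0.8660, so:
1 − cos 150° = 1 − (-√3/2) ≈ 1.8660

Δλ = λ_C × 1.8660 = 2.4263 × 1.8660 = 4.5276 pm

λ' = 32.7 + 4.5276 = 37.2276 pm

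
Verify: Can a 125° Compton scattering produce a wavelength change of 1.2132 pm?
No, inconsistent

Calculate the expected shift for θ = 125°:

Δλ_expected = λ_C(1 - cos(125°))
Δλ_expected = 2.4263 × (1 - cos(125°))
Δλ_expected = 2.4263 × 1.5736
Δλ_expected = 3.8180 pm

Given shift: 1.2132 pm
Expected shift: 3.8180 pm
Difference: 2.6048 pm

The values do not match. The given shift corresponds to θ ≈ 60.0°, not 125°.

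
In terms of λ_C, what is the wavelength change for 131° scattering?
1.6561 λ_C

The Compton shift formula is:
Δλ = λ_C(1 - cos θ)

Dividing both sides by λ_C:
Δλ/λ_C = 1 - cos θ

For θ = 131°:
Δλ/λ_C = 1 - cos(131°)
Δλ/λ_C = 1 - -0.6561
Δλ/λ_C = 1.6561

This means the shift is 1.6561 × λ_C = 4.0181 pm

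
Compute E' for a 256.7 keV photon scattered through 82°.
179.2052 keV

First convert energy to wavelength:
λ = hc/E, with hc ≈ 1239.842 keV·pm (i.e. 1239.842 eV·nm)

For E = 256.7 keV = 256700 eV:
λ = 1239.842 keV·pm / 256.7 keV
λ = 4.8299 pm

Calculate the Compton shift:
Δλ = λ_C(1 - cos(82°)) = 2.4263 × 0.8608
Δλ = 2.0886 pm

Final wavelength:
λ' = 4.8299 + 2.0886 = 6.9186 pm

Final energy:
E' = hc/λ' = 1239.842 / 6.9186 = 179.2052 keV

(Intermediate values are shown rounded; full precision is carried through to the final answer.)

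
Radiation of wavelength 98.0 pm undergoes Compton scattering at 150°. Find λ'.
102.5276 pm

Using the Compton formula: λ' = λ + λ_C(1 − cos θ)

For θ = 150°, cos θ = -√3/2 (exact) ≈ -0.8660, so:
1 − cos 150° = 1 − (-√3/2) ≈ 1.8660

Δλ = λ_C × 1.8660 = 2.4263 × 1.8660 = 4.5276 pm

λ' = 98.0 + 4.5276 = 102.5276 pm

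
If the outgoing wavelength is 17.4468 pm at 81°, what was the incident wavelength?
15.4000 pm

From λ' = λ + Δλ, we have λ = λ' - Δλ

First calculate the Compton shift:
Δλ = λ_C(1 - cos θ)
Δλ = 2.4263 × (1 - cos(81°))
Δλ = 2.4263 × 0.8436
Δλ = 2.0468 pm

Initial wavelength:
λ = λ' - Δλ
λ = 17.4468 - 2.0468
λ = 15.4000 pm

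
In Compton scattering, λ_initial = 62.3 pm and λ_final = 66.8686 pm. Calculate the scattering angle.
152.00°

First find the wavelength shift:
Δλ = λ' - λ = 66.8686 - 62.3 = 4.5686 pm

Using Δλ = λ_C(1 - cos θ), with λ_C = h/(m_e·c) ≈ 2.42631024 pm:
cos θ = 1 - Δλ/λ_C
cos θ = 1 - 4.5686/2.42631024
cos θ = -0.882941

θ = arccos(-0.882941)
θ = 152.00°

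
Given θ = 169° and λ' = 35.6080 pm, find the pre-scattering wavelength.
30.8000 pm

From λ' = λ + Δλ, we have λ = λ' - Δλ

First calculate the Compton shift:
Δλ = λ_C(1 - cos θ)
Δλ = 2.4263 × (1 - cos(169°))
Δλ = 2.4263 × 1.9816
Δλ = 4.8080 pm

Initial wavelength:
λ = λ' - Δλ
λ = 35.6080 - 4.8080
λ = 30.8000 pm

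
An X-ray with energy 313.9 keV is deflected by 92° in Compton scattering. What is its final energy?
191.9026 keV

First convert energy to wavelength:
λ = hc/E, with hc ≈ 1239.842 keV·pm (i.e. 1239.842 eV·nm)

For E = 313.9 keV = 313900 eV:
λ = 1239.842 keV·pm / 313.9 keV
λ = 3.9498 pm

Calculate the Compton shift:
Δλ = λ_C(1 - cos(92°)) = 2.4263 × 1.0349
Δλ = 2.5110 pm

Final wavelength:
λ' = 3.9498 + 2.5110 = 6.4608 pm

Final energy:
E' = hc/λ' = 1239.842 / 6.4608 = 191.9026 keV

(Intermediate values are shown rounded; full precision is carried through to the final answer.)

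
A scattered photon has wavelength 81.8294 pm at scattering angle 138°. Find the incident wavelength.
77.6000 pm

From λ' = λ + Δλ, we have λ = λ' - Δλ

First calculate the Compton shift:
Δλ = λ_C(1 - cos θ)
Δλ = 2.4263 × (1 - cos(138°))
Δλ = 2.4263 × 1.7431
Δλ = 4.2294 pm

Initial wavelength:
λ = λ' - Δλ
λ = 81.8294 - 4.2294
λ = 77.6000 pm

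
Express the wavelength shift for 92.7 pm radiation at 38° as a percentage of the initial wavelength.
0.5549%

Calculate the Compton shift:
Δλ = λ_C(1 - cos(38°))
Δλ = 2.4263 × (1 - cos(38°))
Δλ = 2.4263 × 0.2120
Δλ = 0.5144 pm

Percentage change:
(Δλ/λ₀) × 100 = (0.5144/92.7) × 100
= 0.5549%

(Intermediate values are shown rounded; full precision is carried through to the final answer.)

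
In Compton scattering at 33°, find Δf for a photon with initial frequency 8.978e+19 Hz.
9.420e+18 Hz (decrease)

Convert frequency to wavelength (c = 299792458 m/s):
λ₀ = c/f₀ = 299792458/8.978e+19 = 3.3391898e-12 m = 3.3392 pm

Calculate Compton shift:
Δλ = λ_C(1 - cos(33°)) = 0.3914 pm

Final wavelength:
λ' = λ₀ + Δλ = 3.3392 + 0.3914 = 3.7306 pm

Final frequency:
f' = c/λ' = 299792458/3.7306250e-12 = 8.0359847e+19 Hz

Frequency shift (decrease):
Δf = f₀ - f' = 8.978e+19 - 8.0359847e+19 = 9.420e+18 Hz

(Intermediate values are shown rounded; full precision is carried through to the final answer.)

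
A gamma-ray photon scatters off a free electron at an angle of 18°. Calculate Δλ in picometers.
0.1188 pm

Using the Compton scattering formula:
Δλ = λ_C(1 - cos θ)

where λ_C = h/(m_e·c) ≈ 2.4263 pm is the Compton wavelength of an electron.

For θ = 18°:
cos(18°) = 0.9511
1 - cos(18°) = 0.0489

Δλ = 2.4263 × 0.0489
Δλ = 0.1188 pm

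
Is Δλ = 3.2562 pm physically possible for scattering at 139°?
No, inconsistent

Calculate the expected shift for θ = 139°:

Δλ_expected = λ_C(1 - cos(139°))
Δλ_expected = 2.4263 × (1 - cos(139°))
Δλ_expected = 2.4263 × 1.7547
Δλ_expected = 4.2575 pm

Given shift: 3.2562 pm
Expected shift: 4.2575 pm
Difference: 1.0013 pm

The values do not match. The given shift corresponds to θ ≈ 110.0°, not 139°.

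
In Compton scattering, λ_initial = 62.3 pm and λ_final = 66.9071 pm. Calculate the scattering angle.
154.00°

First find the wavelength shift:
Δλ = λ' - λ = 66.9071 - 62.3 = 4.6071 pm

Using Δλ = λ_C(1 - cos θ), with λ_C = h/(m_e·c) ≈ 2.42631024 pm:
cos θ = 1 - Δλ/λ_C
cos θ = 1 - 4.6071/2.42631024
cos θ = -0.898809

θ = arccos(-0.898809)
θ = 154.00°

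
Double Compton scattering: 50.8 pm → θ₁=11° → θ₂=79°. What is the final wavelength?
52.8079 pm

Apply Compton shift twice:

First scattering at θ₁ = 11°:
Δλ₁ = λ_C(1 - cos(11°))
Δλ₁ = 2.4263 × 0.0184
Δλ₁ = 0.0446 pm

After first scattering:
λ₁ = 50.8 + 0.0446 = 50.8446 pm

Second scattering at θ₂ = 79°:
Δλ₂ = λ_C(1 - cos(79°))
Δλ₂ = 2.4263 × 0.8092
Δλ₂ = 1.9633 pm

Final wavelength:
λ₂ = 50.8446 + 1.9633 = 52.8079 pm

Total shift: Δλ_total = 0.0446 + 1.9633 = 2.0079 pm

(Intermediate values are shown rounded; full precision is carried through to the final answer.)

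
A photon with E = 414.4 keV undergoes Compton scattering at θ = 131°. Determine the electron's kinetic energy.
237.5326 keV

By energy conservation: K_e = E_initial - E_final

First find the scattered photon energy:
Initial wavelength: λ = hc/E = 2.9919 pm
Compton shift: Δλ = λ_C(1 - cos(131°)) = 4.0181 pm
Final wavelength: λ' = 2.9919 + 4.0181 = 7.0100 pm
Final photon energy: E' = hc/λ' = 176.8674 keV

Electron kinetic energy:
K_e = E - E' = 414.4000 - 176.8674 = 237.5326 keV

(Intermediate values are shown rounded; full precision is carried through to the final answer.)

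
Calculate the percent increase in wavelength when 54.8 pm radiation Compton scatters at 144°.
8.0096%

Calculate the Compton shift:
Δλ = λ_C(1 - cos(144°))
Δλ = 2.4263 × (1 - cos(144°))
Δλ = 2.4263 × 1.8090
Δλ = 4.3892 pm

Percentage change:
(Δλ/λ₀) × 100 = (4.3892/54.8) × 100
= 8.0096%

(Intermediate values are shown rounded; full precision is carried through to the final answer.)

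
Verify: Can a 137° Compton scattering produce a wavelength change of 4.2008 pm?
Yes, consistent

Calculate the expected shift for θ = 137°:

Δλ_expected = λ_C(1 - cos(137°))
Δλ_expected = 2.4263 × (1 - cos(137°))
Δλ_expected = 2.4263 × 1.7314
Δλ_expected = 4.2008 pm

Given shift: 4.2008 pm
Expected shift: 4.2008 pm
Difference: 0.0000 pm

The values match. This is consistent with Compton scattering at the stated angle.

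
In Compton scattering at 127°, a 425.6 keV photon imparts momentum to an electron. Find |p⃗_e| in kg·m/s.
2.9649e-22 kg·m/s

The electron is initially at rest, so by conservation of momentum:
p⃗_e = p⃗₀ − p⃗'  (incident photon momentum minus scattered photon momentum)

Photon momentum magnitudes (p = h/λ = E/c):
λ₀ = hc/E₀ = 2.9132 pm → p₀ = h/λ₀ = 2.2745e-22 kg·m/s
Δλ = λ_C(1 − cos 127°) = 3.8865 pm
λ' = 6.7997 pm → p' = h/λ' = 9.7447e-23 kg·m/s

The scattered photon makes angle θ = 127° with the incident direction, so by the law of cosines:
|p⃗_e|² = p₀² + p'² − 2p₀p'cos θ
|p⃗_e|² = (2.2745e-22)² + (9.7447e-23)² − 2·2.2745e-22·9.7447e-23·cos(127°)
|p⃗_e| = 2.9649e-22 kg·m/s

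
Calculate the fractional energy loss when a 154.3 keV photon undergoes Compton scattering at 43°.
0.0750 (or 7.50%)

Calculate initial and final photon energies:

Initial: E₀ = 154.3 keV → λ₀ = 8.0353 pm
Compton shift: Δλ = 0.6518 pm
Final wavelength: λ' = 8.6871 pm
Final energy: E' = 142.7224 keV

Fractional energy loss:
(E₀ - E')/E₀ = (154.3000 - 142.7224)/154.3000
= 11.5776/154.3000
= 0.0750
= 7.50%

(Intermediate values are shown rounded; full precision is carried through to the final answer.)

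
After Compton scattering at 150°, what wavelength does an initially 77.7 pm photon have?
82.2276 pm

Using the Compton formula: λ' = λ + λ_C(1 − cos θ)

For θ = 150°, cos θ = -√3/2 (exact) ≈ -0.8660, so:
1 − cos 150° = 1 − (-√3/2) ≈ 1.8660

Δλ = λ_C × 1.8660 = 2.4263 × 1.8660 = 4.5276 pm

λ' = 77.7 + 4.5276 = 82.2276 pm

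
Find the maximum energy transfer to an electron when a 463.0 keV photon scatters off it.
298.3565 keV

Maximum energy transfer occurs at θ = 180° (backscattering).

Initial photon: E₀ = 463.0 keV → λ₀ = 2.6778 pm

Maximum Compton shift (at 180°):
Δλ_max = 2λ_C = 2 × 2.4263 = 4.8526 pm

Final wavelength:
λ' = 2.6778 + 4.8526 = 7.5305 pm

Minimum photon energy (maximum energy to electron):
E'_min = hc/λ' = 164.6435 keV

Maximum electron kinetic energy:
K_max = E₀ - E'_min = 463.0000 - 164.6435 = 298.3565 keV

(Intermediate values are shown rounded; full precision is carried through to the final answer.)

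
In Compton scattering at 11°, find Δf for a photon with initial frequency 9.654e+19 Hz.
1.366e+18 Hz (decrease)

Convert frequency to wavelength (c = 299792458 m/s):
λ₀ = c/f₀ = 299792458/9.654e+19 = 3.1053704e-12 m = 3.1054 pm

Calculate Compton shift:
Δλ = λ_C(1 - cos(11°)) = 0.0446 pm

Final wavelength:
λ' = λ₀ + Δλ = 3.1054 + 0.0446 = 3.1499 pm

Final frequency:
f' = c/λ' = 299792458/3.1499485e-12 = 9.5173763e+19 Hz

Frequency shift (decrease):
Δf = f₀ - f' = 9.654e+19 - 9.5173763e+19 = 1.366e+18 Hz

(Intermediate values are shown rounded; full precision is carried through to the final answer.)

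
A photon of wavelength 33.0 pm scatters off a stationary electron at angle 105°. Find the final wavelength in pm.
36.0543 pm

Using the Compton scattering formula:
λ' = λ + Δλ = λ + λ_C(1 - cos θ)

Given:
- Initial wavelength λ = 33.0 pm
- Scattering angle θ = 105°
- Compton wavelength λ_C ≈ 2.4263 pm

Calculate the shift:
Δλ = 2.4263 × (1 - cos(105°))
Δλ = 2.4263 × 1.2588
Δλ = 3.0543 pm

Final wavelength:
λ' = 33.0 + 3.0543 = 36.0543 pm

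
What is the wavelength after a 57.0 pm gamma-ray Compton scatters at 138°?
61.2294 pm

Using the Compton scattering formula:
λ' = λ + Δλ = λ + λ_C(1 - cos θ)

Given:
- Initial wavelength λ = 57.0 pm
- Scattering angle θ = 138°
- Compton wavelength λ_C ≈ 2.4263 pm

Calculate the shift:
Δλ = 2.4263 × (1 - cos(138°))
Δλ = 2.4263 × 1.7431
Δλ = 4.2294 pm

Final wavelength:
λ' = 57.0 + 4.2294 = 61.2294 pm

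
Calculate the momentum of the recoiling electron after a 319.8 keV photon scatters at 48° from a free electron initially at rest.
1.2990e-22 kg·m/s

The electron is initially at rest, so by conservation of momentum:
p⃗_e = p⃗₀ − p⃗'  (incident photon momentum minus scattered photon momentum)

Photon momentum magnitudes (p = h/λ = E/c):
λ₀ = hc/E₀ = 3.8769 pm → p₀ = h/λ₀ = 1.7091e-22 kg·m/s
Δλ = λ_C(1 − cos 48°) = 0.8028 pm
λ' = 4.6797 pm → p' = h/λ' = 1.4159e-22 kg·m/s

The scattered photon makes angle θ = 48° with the incident direction, so by the law of cosines:
|p⃗_e|² = p₀² + p'² − 2p₀p'cos θ
|p⃗_e|² = (1.7091e-22)² + (1.4159e-22)² − 2·1.7091e-22·1.4159e-22·cos(48°)
|p⃗_e| = 1.2990e-22 kg·m/s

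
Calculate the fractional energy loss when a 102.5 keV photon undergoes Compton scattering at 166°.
0.2833 (or 28.33%)

Calculate initial and final photon energies:

Initial: E₀ = 102.5 keV → λ₀ = 12.0960 pm
Compton shift: Δλ = 4.7805 pm
Final wavelength: λ' = 16.8766 pm
Final energy: E' = 73.4653 keV

Fractional energy loss:
(E₀ - E')/E₀ = (102.5000 - 73.4653)/102.5000
= 29.0347/102.5000
= 0.2833
= 28.33%

(Intermediate values are shown rounded; full precision is carried through to the final answer.)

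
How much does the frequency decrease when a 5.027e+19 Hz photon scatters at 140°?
2.102e+19 Hz (decrease)

Convert frequency to wavelength (c = 299792458 m/s):
λ₀ = c/f₀ = 299792458/5.027e+19 = 5.9636455e-12 m = 5.9636 pm

Calculate Compton shift:
Δλ = λ_C(1 - cos(140°)) = 4.2850 pm

Final wavelength:
λ' = λ₀ + Δλ = 5.9636 + 4.2850 = 10.2486 pm

Final frequency:
f' = c/λ' = 299792458/1.0248617e-11 = 2.9251991e+19 Hz

Frequency shift (decrease):
Δf = f₀ - f' = 5.027e+19 - 2.9251991e+19 = 2.102e+19 Hz

(Intermediate values are shown rounded; full precision is carried through to the final answer.)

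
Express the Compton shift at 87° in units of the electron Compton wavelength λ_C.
0.9477 λ_C

The Compton shift formula is:
Δλ = λ_C(1 - cos θ)

Dividing both sides by λ_C:
Δλ/λ_C = 1 - cos θ

For θ = 87°:
Δλ/λ_C = 1 - cos(87°)
Δλ/λ_C = 1 - 0.0523
Δλ/λ_C = 0.9477

This means the shift is 0.9477 × λ_C = 2.2993 pm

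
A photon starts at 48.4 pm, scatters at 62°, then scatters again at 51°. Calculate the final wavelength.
50.5866 pm

Apply Compton shift twice:

First scattering at θ₁ = 62°:
Δλ₁ = λ_C(1 - cos(62°))
Δλ₁ = 2.4263 × 0.5305
Δλ₁ = 1.2872 pm

After first scattering:
λ₁ = 48.4 + 1.2872 = 49.6872 pm

Second scattering at θ₂ = 51°:
Δλ₂ = λ_C(1 - cos(51°))
Δλ₂ = 2.4263 × 0.3707
Δλ₂ = 0.8994 pm

Final wavelength:
λ₂ = 49.6872 + 0.8994 = 50.5866 pm

Total shift: Δλ_total = 1.2872 + 0.8994 = 2.1866 pm

(Intermediate values are shown rounded; full precision is carried through to the final answer.)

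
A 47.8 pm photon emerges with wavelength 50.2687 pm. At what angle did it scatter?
91.00°

First find the wavelength shift:
Δλ = λ' - λ = 50.2687 - 47.8 = 2.4687 pm

Using Δλ = λ_C(1 - cos θ), with λ_C = h/(m_e·c) ≈ 2.42631024 pm:
cos θ = 1 - Δλ/λ_C
cos θ = 1 - 2.4687/2.42631024
cos θ = -0.017471

θ = arccos(-0.017471)
θ = 91.00°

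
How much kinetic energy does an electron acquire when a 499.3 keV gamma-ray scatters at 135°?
312.1577 keV

By energy conservation: K_e = E_initial - E_final

First find the scattered photon energy:
Initial wavelength: λ = hc/E = 2.4832 pm
Compton shift: Δλ = λ_C(1 - cos(135°)) = 4.1420 pm
Final wavelength: λ' = 2.4832 + 4.1420 = 6.6251 pm
Final photon energy: E' = hc/λ' = 187.1423 keV

Electron kinetic energy:
K_e = E - E' = 499.3000 - 187.1423 = 312.1577 keV

(Intermediate values are shown rounded; full precision is carried through to the final answer.)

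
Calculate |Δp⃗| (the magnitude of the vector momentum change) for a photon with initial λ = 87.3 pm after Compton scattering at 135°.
1.3707e-23 kg·m/s

Photon momentum magnitude is p = h/λ.

Initial momentum:
p₀ = h/λ = 6.6261e-34/8.7300e-11 = 7.5900e-24 kg·m/s

After scattering:
λ' = λ + Δλ = 87.3 + 4.1420 = 91.4420 pm
p' = h/λ' = 6.6261e-34/9.1442e-11 = 7.2462e-24 kg·m/s

Momentum is a vector; the scattered photon's direction makes angle θ = 135° with the incident direction. The magnitude of the vector change Δp⃗ = p⃗₀ − p⃗' is found from the law of cosines:
|Δp⃗|² = p₀² + p'² − 2p₀p'cos θ
|Δp⃗|² = (7.5900e-24)² + (7.2462e-24)² − 2·7.5900e-24·7.2462e-24·cos(135°)
|Δp⃗| = 1.3707e-23 kg·m/s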